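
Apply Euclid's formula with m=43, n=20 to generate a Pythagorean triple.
(1449, 1720, 2249)

Euclid's formula: a = m² - n², b = 2mn, c = m² + n²
m = 43, n = 20
a = 43² - 20² = 1849 - 400 = 1449
b = 2 × 43 × 20 = 1720
c = 43² + 20² = 1849 + 400 = 2249
Verification: 1449² + 1720² = 2099601 + 2958400 = 5058001 = 2249² ✓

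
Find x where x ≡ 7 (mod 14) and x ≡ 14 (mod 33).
245

Using Chinese Remainder Theorem:
M = 14 × 33 = 462
M1 = 33, M2 = 14
y1 = 33^(-1) mod 14 = 3
y2 = 14^(-1) mod 33 = 26
x = (7×33×3 + 14×14×26) mod 462 = 245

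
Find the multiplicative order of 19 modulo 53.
52

53 is prime, so ord(19) divides φ(53) = 52.
Divisors of 52: 1, 2, 4, 13, 26, 52.
Repeated squaring: 19^1 ≡ 19, 19^2 ≡ 43, 19^4 ≡ 47, 19^8 ≡ 36, 19^16 ≡ 24, 19^32 ≡ 46 (mod 53).
Test 19^d mod 53 for each divisor d in increasing order:
19^1 ≡ 19
19^2 ≡ 43
19^4 ≡ 47
19^13 = 19^8·19^4·19^1 ≡ 30
19^26 = 19^16·19^8·19^2 ≡ 52
19^52 = 19^32·19^16·19^4 ≡ 1  ← first divisor giving 1
The order is 52.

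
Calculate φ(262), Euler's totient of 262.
130

262 = 2 × 131
φ(n) = n × ∏(1 - 1/p) for each prime p dividing n
φ(262) = 262 × (1 - 1/2) × (1 - 1/131) = 130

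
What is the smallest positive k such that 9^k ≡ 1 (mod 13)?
3

13 is prime, so ord(9) divides φ(13) = 12.
Divisors of 12: 1, 2, 3, 4, 6, 12.
Repeated squaring: 9^1 ≡ 9, 9^2 ≡ 3, 9^4 ≡ 9, 9^8 ≡ 3 (mod 13).
Test 9^d mod 13 for each divisor d in increasing order:
9^1 ≡ 9
9^2 ≡ 3
9^3 = 9^2·9^1 ≡ 1  ← first divisor giving 1
The order is 3.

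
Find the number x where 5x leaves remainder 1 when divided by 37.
15

gcd(5, 37) = 1, so the inverse exists.
Extended Euclidean algorithm on (37, 5):
37 = 7 × 5 + 2  ⟹  2 = (1)·37 + (-7)·5
5 = 2 × 2 + 1  ⟹  1 = (-2)·37 + (15)·5
So (15)·5 ≡ 1 (mod 37), i.e. 5^(-1) ≡ 15 (mod 37).
Check: 5 × 15 = 75 ≡ 1 (mod 37)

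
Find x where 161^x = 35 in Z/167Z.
113

Baby-step giant-step with step n = ⌈√167⌉ = 13.
Baby steps 161^j mod 167 (j:value) for j=0..12: 0:1, 1:161, 2:36, 3:118, 4:127, 5:73, 6:63, 7:123, 8:97, 9:86, 10:152, 11:90, 12:128.
Giant-step multiplier: 161^(-13) ≡ 161^(166-13) = 161^153 ≡ 5 (mod 167).
Giant steps γ_i = 35·5^i mod 167: γ_0=35, γ_1=8, γ_2=40, γ_3=33, γ_4=165, γ_5=157, γ_6=117, γ_7=84, γ_8=86 (in table at j=9).
x = i·n + j = 8·13 + 9 = 113.
Check: 161^113 ≡ 35 (mod 167).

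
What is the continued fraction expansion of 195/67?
[2; 1, 10, 6]

Euclidean algorithm steps:
195 = 2 × 67 + 61
67 = 1 × 61 + 6
61 = 10 × 6 + 1
6 = 6 × 1 + 0
Continued fraction: [2; 1, 10, 6]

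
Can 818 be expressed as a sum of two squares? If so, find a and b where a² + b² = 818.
17² + 23² (a=17, b=23)

Factorization: 818 = 2 × 409
By Fermat: n is sum of two squares iff every prime p ≡ 3 (mod 4) appears to even power.
All primes ≡ 3 (mod 4) appear to even power.
Search a = 0, 1, 2, … for 818 - a² a perfect square: first hit at a = 17: 818 - 289 = 529 = 23².
818 = 17² + 23² = 289 + 529 ✓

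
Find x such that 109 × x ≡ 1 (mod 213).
43

gcd(109, 213) = 1, so the inverse exists.
Extended Euclidean algorithm on (213, 109):
213 = 1 × 109 + 104  ⟹  104 = (1)·213 + (-1)·109
109 = 1 × 104 + 5  ⟹  5 = (-1)·213 + (2)·109
104 = 20 × 5 + 4  ⟹  4 = (21)·213 + (-41)·109
5 = 1 × 4 + 1  ⟹  1 = (-22)·213 + (43)·109
So (43)·109 ≡ 1 (mod 213), i.e. 109^(-1) ≡ 43 (mod 213).
Check: 109 × 43 = 4687 ≡ 1 (mod 213)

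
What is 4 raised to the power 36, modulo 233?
74

Repeated squaring. Binary of 36 = 100100.
4^1 ≡ 4 (mod 233); 4^2 ≡ 16 (mod 233); 4^4 ≡ 23 (mod 233); 4^8 ≡ 63 (mod 233); 4^16 ≡ 8 (mod 233); 4^32 ≡ 64 (mod 233)
4^36 = 4^4 × 4^32 ≡ 74 (mod 233)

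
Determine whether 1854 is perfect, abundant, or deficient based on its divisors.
abundant

Proper divisors of 1854: sum = 1 + 2 + 3 + 6 + 9 + 18 + 103 + 206 + 309 + 618 + 927 = 2202
Since 2202 > 1854, 1854 is abundant.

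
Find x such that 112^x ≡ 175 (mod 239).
213

Baby-step giant-step with step n = ⌈√239⌉ = 16.
Baby steps 112^j mod 239 (j:value) for j=0..15: 0:1, 1:112, 2:116, 3:86, 4:72, 5:177, 6:226, 7:217, 8:165, 9:77, 10:20, 11:89, 12:169, 13:47, 14:6, 15:194.
Giant-step multiplier: 112^(-16) ≡ 112^(238-16) = 112^222 ≡ 91 (mod 239).
Giant steps γ_i = 175·91^i mod 239: γ_0=175, γ_1=151, γ_2=118, γ_3=222, γ_4=126, γ_5=233, γ_6=171, γ_7=26, γ_8=215, γ_9=206, γ_10=104, γ_11=143, γ_12=107, γ_13=177 (in table at j=5).
x = i·n + j = 13·16 + 5 = 213.
Check: 112^213 ≡ 175 (mod 239).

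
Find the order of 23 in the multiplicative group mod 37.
12

37 is prime, so ord(23) divides φ(37) = 36.
Divisors of 36: 1, 2, 3, 4, 6, 9, 12, 18, 36.
Repeated squaring: 23^1 ≡ 23, 23^2 ≡ 11, 23^4 ≡ 10, 23^8 ≡ 26, 23^16 ≡ 10, 23^32 ≡ 26 (mod 37).
Test 23^d mod 37 for each divisor d in increasing order:
23^1 ≡ 23
23^2 ≡ 11
23^3 = 23^2·23^1 ≡ 31
23^4 ≡ 10
23^6 = 23^4·23^2 ≡ 36
23^9 = 23^8·23^1 ≡ 6
23^12 = 23^8·23^4 ≡ 1  ← first divisor giving 1
The order is 12.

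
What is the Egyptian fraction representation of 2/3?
1/2 + 1/6

Greedy algorithm:
2/3: ceiling(3/2) = 2, use 1/2
1/6: ceiling(6/1) = 6, use 1/6
Result: 2/3 = 1/2 + 1/6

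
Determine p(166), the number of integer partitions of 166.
189334822579

p(n) counts ways to write n as a sum of positive integers (order ignored).
Euler's pentagonal recurrence: p(k) = p(k-1) + p(k-2) - p(k-5) - p(k-7) + p(k-12) + p(k-15) - ... (offsets j(3j∓1)/2, signs ++--, p(0)=1, p(<0)=0).
DP table for k = 0..165: p(0)=1, p(1)=1, p(2)=2, p(3)=3, p(4)=5, p(5)=7, p(6)=11, p(7)=15, p(8)=22, p(9)=30, p(10)=42, p(11)=56, p(12)=77, p(13)=101, p(14)=135, p(15)=176, p(16)=231, p(17)=297, p(18)=385, p(19)=490, p(20)=627, p(21)=792, p(22)=1002, p(23)=1255, p(24)=1575, p(25)=1958, p(26)=2436, p(27)=3010, p(28)=3718, p(29)=4565, p(30)=5604, p(31)=6842, p(32)=8349, p(33)=10143, p(34)=12310, p(35)=14883, p(36)=17977, p(37)=21637, p(38)=26015, p(39)=31185, p(40)=37338, p(41)=44583, p(42)=53174, p(43)=63261, p(44)=75175, p(45)=89134, p(46)=105558, p(47)=124754, p(48)=147273, p(49)=173525, p(50)=204226, p(51)=239943, p(52)=281589, p(53)=329931, p(54)=386155, p(55)=451276, p(56)=526823, p(57)=614154, p(58)=715220, p(59)=831820, p(60)=966467, p(61)=1121505, p(62)=1300156, p(63)=1505499, p(64)=1741630, p(65)=2012558, p(66)=2323520, p(67)=2679689, p(68)=3087735, p(69)=3554345, p(70)=4087968, p(71)=4697205, p(72)=5392783, p(73)=6185689, p(74)=7089500, p(75)=8118264, p(76)=9289091, p(77)=10619863, p(78)=12132164, p(79)=13848650, p(80)=15796476, p(81)=18004327, p(82)=20506255, p(83)=23338469, p(84)=26543660, p(85)=30167357, p(86)=34262962, p(87)=38887673, p(88)=44108109, p(89)=49995925, p(90)=56634173, p(91)=64112359, p(92)=72533807, p(93)=82010177, p(94)=92669720, p(95)=104651419, p(96)=118114304, p(97)=133230930, p(98)=150198136, p(99)=169229875, p(100)=190569292, p(101)=214481126, p(102)=241265379, p(103)=271248950, p(104)=304801365, p(105)=342325709, p(106)=384276336, p(107)=431149389, p(108)=483502844, p(109)=541946240, p(110)=607163746, p(111)=679903203, p(112)=761002156, p(113)=851376628, p(114)=952050665, p(115)=1064144451, p(116)=1188908248, p(117)=1327710076, p(118)=1482074143, p(119)=1653668665, p(120)=1844349560, p(121)=2056148051, p(122)=2291320912, p(123)=2552338241, p(124)=2841940500, p(125)=3163127352, p(126)=3519222692, p(127)=3913864295, p(128)=4351078600, p(129)=4835271870, p(130)=5371315400, p(131)=5964539504, p(132)=6620830889, p(133)=7346629512, p(134)=8149040695, p(135)=9035836076, p(136)=10015581680, p(137)=11097645016, p(138)=12292341831, p(139)=13610949895, p(140)=15065878135, p(141)=16670689208, p(142)=18440293320, p(143)=20390982757, p(144)=22540654445, p(145)=24908858009, p(146)=27517052599, p(147)=30388671978, p(148)=33549419497, p(149)=37027355200, p(150)=40853235313, p(151)=45060624582, p(152)=49686288421, p(153)=54770336324, p(154)=60356673280, p(155)=66493182097, p(156)=73232243759, p(157)=80630964769, p(158)=88751778802, p(159)=97662728555, p(160)=107438159466, p(161)=118159068427, p(162)=129913904637, p(163)=142798995930, p(164)=156919475295, p(165)=172389800255.
Final step: p(166) = p(165) + p(164) - p(161) - p(159) + p(154) + p(151) - p(144) - p(140) + p(131) + p(126) - p(115) - p(109) + p(96) + p(89) - p(74) - p(66) + p(49) + p(40) - p(21) - p(11)
= 172389800255 + 156919475295 - 118159068427 - 97662728555 + 60356673280 + 45060624582 - 22540654445 - 15065878135 + 5964539504 + 3519222692 - 1064144451 - 541946240 + 118114304 + 49995925 - 7089500 - 2323520 + 173525 + 37338 - 792 - 56
= 189334822579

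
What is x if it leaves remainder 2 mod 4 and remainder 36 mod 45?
126

Using Chinese Remainder Theorem:
M = 4 × 45 = 180
M1 = 45, M2 = 4
y1 = 45^(-1) mod 4 = 1
y2 = 4^(-1) mod 45 = 34
x = (2×45×1 + 36×4×34) mod 180 = 126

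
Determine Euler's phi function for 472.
232

472 = 2^3 × 59
φ(n) = n × ∏(1 - 1/p) for each prime p dividing n
φ(472) = 472 × (1 - 1/2) × (1 - 1/59) = 232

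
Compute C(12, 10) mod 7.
3

Using Lucas' theorem:
Write n=12 and k=10 in base 7:
n in base 7: [1, 5]
k in base 7: [1, 3]
C(12,10) mod 7 = ∏ C(n_i, k_i) mod 7
Digit binomials (mod 7): C(1,1) = 1; C(5,3) = 10 ≡ 3
Product: 1 × 3 = 3 ≡ 3 (mod 7)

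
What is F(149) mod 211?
172

Matrix identity: Q^n = [[F_(n+1), F_n], [F_n, F_(n-1)]] with Q = [[1,1],[1,0]].
n = 149 = 10010101₂. Square-and-multiply, entries mod 211:
Q^1 = [[1,1],[1,0]]
Q^2 = (Q^1)² = [[2,1],[1,1]]
Q^4 = (Q^2)² = [[5,3],[3,2]]
Q^9 = (Q^4)²·Q = [[55,34],[34,21]]
Q^18 = (Q^9)² = [[172,52],[52,120]]
Q^37 = (Q^18)²·Q = [[208,5],[5,203]]
Q^74 = (Q^37)² = [[34,156],[156,89]]
Q^149 = (Q^74)²·Q = [[159,172],[172,198]]
F_149 mod 211 = Q^149[0][1] = 172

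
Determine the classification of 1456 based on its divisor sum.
abundant

Proper divisors of 1456: sum = 1 + 2 + 4 + 7 + 8 + 13 + 14 + 16 + ... + 182 + 208 + 364 + 728 (19 divisors) = 2016
Since 2016 > 1456, 1456 is abundant.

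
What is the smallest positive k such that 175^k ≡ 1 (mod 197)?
49

197 is prime, so ord(175) divides φ(197) = 196.
Divisors of 196: 1, 2, 4, 7, 14, 28, 49, 98, 196.
Repeated squaring: 175^1 ≡ 175, 175^2 ≡ 90, 175^4 ≡ 23, 175^8 ≡ 135, 175^16 ≡ 101, 175^32 ≡ 154, 175^64 ≡ 76, 175^128 ≡ 63 (mod 197).
Test 175^d mod 197 for each divisor d in increasing order:
175^1 ≡ 175
175^2 ≡ 90
175^4 ≡ 23
175^7 = 175^4·175^2·175^1 ≡ 164
175^14 = 175^8·175^4·175^2 ≡ 104
175^28 = 175^16·175^8·175^4 ≡ 178
175^49 = 175^32·175^16·175^1 ≡ 1  ← first divisor giving 1
The order is 49.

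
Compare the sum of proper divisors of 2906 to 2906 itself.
deficient

Proper divisors of 2906: sum = 1 + 2 + 1453 = 1456
Since 1456 < 2906, 2906 is deficient.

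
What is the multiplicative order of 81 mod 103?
17

103 is prime, so ord(81) divides φ(103) = 102.
Divisors of 102: 1, 2, 3, 6, 17, 34, 51, 102.
Repeated squaring: 81^1 ≡ 81, 81^2 ≡ 72, 81^4 ≡ 34, 81^8 ≡ 23, 81^16 ≡ 14, 81^32 ≡ 93, 81^64 ≡ 100 (mod 103).
Test 81^d mod 103 for each divisor d in increasing order:
81^1 ≡ 81
81^2 ≡ 72
81^3 = 81^2·81^1 ≡ 64
81^6 = 81^4·81^2 ≡ 79
81^17 = 81^16·81^1 ≡ 1  ← first divisor giving 1
The order is 17.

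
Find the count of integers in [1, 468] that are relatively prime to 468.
144

468 = 2^2 × 3^2 × 13
φ(n) = n × ∏(1 - 1/p) for each prime p dividing n
φ(468) = 468 × (1 - 1/2) × (1 - 1/3) × (1 - 1/13) = 144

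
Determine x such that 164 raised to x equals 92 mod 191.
94

Baby-step giant-step with step n = ⌈√191⌉ = 14.
Baby steps 164^j mod 191 (j:value) for j=0..13: 0:1, 1:164, 2:156, 3:181, 4:79, 5:159, 6:100, 7:165, 8:129, 9:146, 10:69, 11:47, 12:68, 13:74.
Giant-step multiplier: 164^(-14) ≡ 164^(190-14) = 164^176 ≡ 102 (mod 191).
Giant steps γ_i = 92·102^i mod 191: γ_0=92, γ_1=25, γ_2=67, γ_3=149, γ_4=109, γ_5=40, γ_6=69 (in table at j=10).
x = i·n + j = 6·14 + 10 = 94.
Check: 164^94 ≡ 92 (mod 191).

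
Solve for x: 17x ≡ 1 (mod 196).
173

gcd(17, 196) = 1, so the inverse exists.
Extended Euclidean algorithm on (196, 17):
196 = 11 × 17 + 9  ⟹  9 = (1)·196 + (-11)·17
17 = 1 × 9 + 8  ⟹  8 = (-1)·196 + (12)·17
9 = 1 × 8 + 1  ⟹  1 = (2)·196 + (-23)·17
So (-23)·17 ≡ 1 (mod 196), i.e. 17^(-1) ≡ -23 ≡ 173 (mod 196).
Check: 17 × 173 = 2941 ≡ 1 (mod 196)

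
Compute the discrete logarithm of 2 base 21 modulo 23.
12

Baby-step giant-step with step n = ⌈√23⌉ = 5.
Baby steps 21^j mod 23 (j:value) for j=0..4: 0:1, 1:21, 2:4, 3:15, 4:16.
Giant-step multiplier: 21^(-5) ≡ 21^(22-5) = 21^17 ≡ 5 (mod 23).
Giant steps γ_i = 2·5^i mod 23: γ_0=2, γ_1=10, γ_2=4 (in table at j=2).
x = i·n + j = 2·5 + 2 = 12.
Check: 21^12 ≡ 2 (mod 23).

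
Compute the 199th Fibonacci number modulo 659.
476

Matrix identity: Q^n = [[F_(n+1), F_n], [F_n, F_(n-1)]] with Q = [[1,1],[1,0]].
n = 199 = 11000111₂. Square-and-multiply, entries mod 659:
Q^1 = [[1,1],[1,0]]
Q^3 = (Q^1)²·Q = [[3,2],[2,1]]
Q^6 = (Q^3)² = [[13,8],[8,5]]
Q^12 = (Q^6)² = [[233,144],[144,89]]
Q^24 = (Q^12)² = [[558,238],[238,320]]
Q^49 = (Q^24)²·Q = [[347,286],[286,61]]
Q^99 = (Q^49)²·Q = [[596,551],[551,45]]
Q^199 = (Q^99)²·Q = [[443,476],[476,626]]
F_199 mod 659 = Q^199[0][1] = 476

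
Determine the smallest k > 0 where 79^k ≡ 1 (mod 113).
112

113 is prime, so ord(79) divides φ(113) = 112.
Divisors of 112: 1, 2, 4, 7, 8, 14, 16, 28, 56, 112.
Repeated squaring: 79^1 ≡ 79, 79^2 ≡ 26, 79^4 ≡ 111, 79^8 ≡ 4, 79^16 ≡ 16, 79^32 ≡ 30, 79^64 ≡ 109 (mod 113).
Test 79^d mod 113 for each divisor d in increasing order:
79^1 ≡ 79
79^2 ≡ 26
79^4 ≡ 111
79^7 = 79^4·79^2·79^1 ≡ 73
79^8 ≡ 4
79^14 = 79^8·79^4·79^2 ≡ 18
79^16 ≡ 16
79^28 = 79^16·79^8·79^4 ≡ 98
79^56 = 79^32·79^16·79^8 ≡ 112
79^112 = 79^64·79^32·79^16 ≡ 1  ← first divisor giving 1
The order is 112.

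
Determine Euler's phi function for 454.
226

454 = 2 × 227
φ(n) = n × ∏(1 - 1/p) for each prime p dividing n
φ(454) = 454 × (1 - 1/2) × (1 - 1/227) = 226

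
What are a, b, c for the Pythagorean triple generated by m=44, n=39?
(415, 3432, 3457)

Euclid's formula: a = m² - n², b = 2mn, c = m² + n²
m = 44, n = 39
a = 44² - 39² = 1936 - 1521 = 415
b = 2 × 44 × 39 = 3432
c = 44² + 39² = 1936 + 1521 = 3457
Verification: 415² + 3432² = 172225 + 11778624 = 11950849 = 3457² ✓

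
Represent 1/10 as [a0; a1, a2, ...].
[0; 10]

Euclidean algorithm steps:
1 = 0 × 10 + 1
10 = 10 × 1 + 0
Continued fraction: [0; 10]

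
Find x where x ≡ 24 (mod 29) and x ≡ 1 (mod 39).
430

Using Chinese Remainder Theorem:
M = 29 × 39 = 1131
M1 = 39, M2 = 29
y1 = 39^(-1) mod 29 = 3
y2 = 29^(-1) mod 39 = 35
x = (24×39×3 + 1×29×35) mod 1131 = 430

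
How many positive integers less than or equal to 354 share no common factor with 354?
116

354 = 2 × 3 × 59
φ(n) = n × ∏(1 - 1/p) for each prime p dividing n
φ(354) = 354 × (1 - 1/2) × (1 - 1/3) × (1 - 1/59) = 116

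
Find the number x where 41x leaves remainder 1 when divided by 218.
117

gcd(41, 218) = 1, so the inverse exists.
Extended Euclidean algorithm on (218, 41):
218 = 5 × 41 + 13  ⟹  13 = (1)·218 + (-5)·41
41 = 3 × 13 + 2  ⟹  2 = (-3)·218 + (16)·41
13 = 6 × 2 + 1  ⟹  1 = (19)·218 + (-101)·41
So (-101)·41 ≡ 1 (mod 218), i.e. 41^(-1) ≡ -101 ≡ 117 (mod 218).
Check: 41 × 117 = 4797 ≡ 1 (mod 218)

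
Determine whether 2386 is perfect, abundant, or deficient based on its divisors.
deficient

Proper divisors of 2386: sum = 1 + 2 + 1193 = 1196
Since 1196 < 2386, 2386 is deficient.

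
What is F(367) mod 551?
89

Matrix identity: Q^n = [[F_(n+1), F_n], [F_n, F_(n-1)]] with Q = [[1,1],[1,0]].
n = 367 = 101101111₂. Square-and-multiply, entries mod 551:
Q^1 = [[1,1],[1,0]]
Q^2 = (Q^1)² = [[2,1],[1,1]]
Q^5 = (Q^2)²·Q = [[8,5],[5,3]]
Q^11 = (Q^5)²·Q = [[144,89],[89,55]]
Q^22 = (Q^11)² = [[5,79],[79,477]]
Q^45 = (Q^22)²·Q = [[264,205],[205,59]]
Q^91 = (Q^45)²·Q = [[514,419],[419,95]]
Q^183 = (Q^91)²·Q = [[117,59],[59,58]]
Q^367 = (Q^183)²·Q = [[496,89],[89,407]]
F_367 mod 551 = Q^367[0][1] = 89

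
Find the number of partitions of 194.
2366022741845

p(n) counts ways to write n as a sum of positive integers (order ignored).
Euler's pentagonal recurrence: p(k) = p(k-1) + p(k-2) - p(k-5) - p(k-7) + p(k-12) + p(k-15) - ... (offsets j(3j∓1)/2, signs ++--, p(0)=1, p(<0)=0).
DP table for k = 0..193: p(0)=1, p(1)=1, p(2)=2, p(3)=3, p(4)=5, p(5)=7, p(6)=11, p(7)=15, p(8)=22, p(9)=30, p(10)=42, p(11)=56, p(12)=77, p(13)=101, p(14)=135, p(15)=176, p(16)=231, p(17)=297, p(18)=385, p(19)=490, p(20)=627, p(21)=792, p(22)=1002, p(23)=1255, p(24)=1575, p(25)=1958, p(26)=2436, p(27)=3010, p(28)=3718, p(29)=4565, p(30)=5604, p(31)=6842, p(32)=8349, p(33)=10143, p(34)=12310, p(35)=14883, p(36)=17977, p(37)=21637, p(38)=26015, p(39)=31185, p(40)=37338, p(41)=44583, p(42)=53174, p(43)=63261, p(44)=75175, p(45)=89134, p(46)=105558, p(47)=124754, p(48)=147273, p(49)=173525, p(50)=204226, p(51)=239943, p(52)=281589, p(53)=329931, p(54)=386155, p(55)=451276, p(56)=526823, p(57)=614154, p(58)=715220, p(59)=831820, p(60)=966467, p(61)=1121505, p(62)=1300156, p(63)=1505499, p(64)=1741630, p(65)=2012558, p(66)=2323520, p(67)=2679689, p(68)=3087735, p(69)=3554345, p(70)=4087968, p(71)=4697205, p(72)=5392783, p(73)=6185689, p(74)=7089500, p(75)=8118264, p(76)=9289091, p(77)=10619863, p(78)=12132164, p(79)=13848650, p(80)=15796476, p(81)=18004327, p(82)=20506255, p(83)=23338469, p(84)=26543660, p(85)=30167357, p(86)=34262962, p(87)=38887673, p(88)=44108109, p(89)=49995925, p(90)=56634173, p(91)=64112359, p(92)=72533807, p(93)=82010177, p(94)=92669720, p(95)=104651419, p(96)=118114304, p(97)=133230930, p(98)=150198136, p(99)=169229875, p(100)=190569292, p(101)=214481126, p(102)=241265379, p(103)=271248950, p(104)=304801365, p(105)=342325709, p(106)=384276336, p(107)=431149389, p(108)=483502844, p(109)=541946240, p(110)=607163746, p(111)=679903203, p(112)=761002156, p(113)=851376628, p(114)=952050665, p(115)=1064144451, p(116)=1188908248, p(117)=1327710076, p(118)=1482074143, p(119)=1653668665, p(120)=1844349560, p(121)=2056148051, p(122)=2291320912, p(123)=2552338241, p(124)=2841940500, p(125)=3163127352, p(126)=3519222692, p(127)=3913864295, p(128)=4351078600, p(129)=4835271870, p(130)=5371315400, p(131)=5964539504, p(132)=6620830889, p(133)=7346629512, p(134)=8149040695, p(135)=9035836076, p(136)=10015581680, p(137)=11097645016, p(138)=12292341831, p(139)=13610949895, p(140)=15065878135, p(141)=16670689208, p(142)=18440293320, p(143)=20390982757, p(144)=22540654445, p(145)=24908858009, p(146)=27517052599, p(147)=30388671978, p(148)=33549419497, p(149)=37027355200, p(150)=40853235313, p(151)=45060624582, p(152)=49686288421, p(153)=54770336324, p(154)=60356673280, p(155)=66493182097, p(156)=73232243759, p(157)=80630964769, p(158)=88751778802, p(159)=97662728555, p(160)=107438159466, p(161)=118159068427, p(162)=129913904637, p(163)=142798995930, p(164)=156919475295, p(165)=172389800255, p(166)=189334822579, p(167)=207890420102, p(168)=228204732751, p(169)=250438925115, p(170)=274768617130, p(171)=301384802048, p(172)=330495499613, p(173)=362326859895, p(174)=397125074750, p(175)=435157697830, p(176)=476715857290, p(177)=522115831195, p(178)=571701605655, p(179)=625846753120, p(180)=684957390936, p(181)=749474411781, p(182)=819876908323, p(183)=896684817527, p(184)=980462880430, p(185)=1071823774337, p(186)=1171432692373, p(187)=1280011042268, p(188)=1398341745571, p(189)=1527273599625, p(190)=1667727404093, p(191)=1820701100652, p(192)=1987276856363, p(193)=2168627105469.
Final step: p(194) = p(193) + p(192) - p(189) - p(187) + p(182) + p(179) - p(172) - p(168) + p(159) + p(154) - p(143) - p(137) + p(124) + p(117) - p(102) - p(94) + p(77) + p(68) - p(49) - p(39) + p(18) + p(7)
= 2168627105469 + 1987276856363 - 1527273599625 - 1280011042268 + 819876908323 + 625846753120 - 330495499613 - 228204732751 + 97662728555 + 60356673280 - 20390982757 - 11097645016 + 2841940500 + 1327710076 - 241265379 - 92669720 + 10619863 + 3087735 - 173525 - 31185 + 385 + 15
= 2366022741845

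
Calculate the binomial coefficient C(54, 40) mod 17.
0

Using Lucas' theorem:
Write n=54 and k=40 in base 17:
n in base 17: [3, 3]
k in base 17: [2, 6]
C(54,40) mod 17 = ∏ C(n_i, k_i) mod 17
Digit binomials (mod 17): C(3,2) = 3; C(3,6) = 0 (k_i > n_i)
Product: 3 × 0 = 0 ≡ 0 (mod 17)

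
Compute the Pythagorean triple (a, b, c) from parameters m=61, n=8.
(3657, 976, 3785)

Euclid's formula: a = m² - n², b = 2mn, c = m² + n²
m = 61, n = 8
a = 61² - 8² = 3721 - 64 = 3657
b = 2 × 61 × 8 = 976
c = 61² + 8² = 3721 + 64 = 3785
Verification: 3657² + 976² = 13373649 + 952576 = 14326225 = 3785² ✓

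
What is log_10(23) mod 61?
39

Baby-step giant-step with step n = ⌈√61⌉ = 8.
Baby steps 10^j mod 61 (j:value) for j=0..7: 0:1, 1:10, 2:39, 3:24, 4:57, 5:21, 6:27, 7:26.
Giant-step multiplier: 10^(-8) ≡ 10^(60-8) = 10^52 ≡ 42 (mod 61).
Giant steps γ_i = 23·42^i mod 61: γ_0=23, γ_1=51, γ_2=7, γ_3=50, γ_4=26 (in table at j=7).
x = i·n + j = 4·8 + 7 = 39.
Check: 10^39 ≡ 23 (mod 61).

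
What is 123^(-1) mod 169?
11

gcd(123, 169) = 1, so the inverse exists.
Extended Euclidean algorithm on (169, 123):
169 = 1 × 123 + 46  ⟹  46 = (1)·169 + (-1)·123
123 = 2 × 46 + 31  ⟹  31 = (-2)·169 + (3)·123
46 = 1 × 31 + 15  ⟹  15 = (3)·169 + (-4)·123
31 = 2 × 15 + 1  ⟹  1 = (-8)·169 + (11)·123
So (11)·123 ≡ 1 (mod 169), i.e. 123^(-1) ≡ 11 (mod 169).
Check: 123 × 11 = 1353 ≡ 1 (mod 169)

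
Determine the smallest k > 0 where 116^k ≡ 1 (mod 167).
83

167 is prime, so ord(116) divides φ(167) = 166.
Divisors of 166: 1, 2, 83, 166.
Repeated squaring: 116^1 ≡ 116, 116^2 ≡ 96, 116^4 ≡ 31, 116^8 ≡ 126, 116^16 ≡ 11, 116^32 ≡ 121, 116^64 ≡ 112, 116^128 ≡ 19 (mod 167).
Test 116^d mod 167 for each divisor d in increasing order:
116^1 ≡ 116
116^2 ≡ 96
116^83 = 116^64·116^16·116^2·116^1 ≡ 1  ← first divisor giving 1
The order is 83.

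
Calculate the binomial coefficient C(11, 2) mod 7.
6

Using Lucas' theorem:
Write n=11 and k=2 in base 7:
n in base 7: [1, 4]
k in base 7: [0, 2]
C(11,2) mod 7 = ∏ C(n_i, k_i) mod 7
Digit binomials (mod 7): C(1,0) = 1; C(4,2) = 6
Product: 1 × 6 = 6 ≡ 6 (mod 7)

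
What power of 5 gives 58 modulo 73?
43

Baby-step giant-step with step n = ⌈√73⌉ = 9.
Baby steps 5^j mod 73 (j:value) for j=0..8: 0:1, 1:5, 2:25, 3:52, 4:41, 5:59, 6:3, 7:15, 8:2.
Giant-step multiplier: 5^(-9) ≡ 5^(72-9) = 5^63 ≡ 22 (mod 73).
Giant steps γ_i = 58·22^i mod 73: γ_0=58, γ_1=35, γ_2=40, γ_3=4, γ_4=15 (in table at j=7).
x = i·n + j = 4·9 + 7 = 43.
Check: 5^43 ≡ 58 (mod 73).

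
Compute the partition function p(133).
7346629512

p(n) counts ways to write n as a sum of positive integers (order ignored).
Euler's pentagonal recurrence: p(k) = p(k-1) + p(k-2) - p(k-5) - p(k-7) + p(k-12) + p(k-15) - ... (offsets j(3j∓1)/2, signs ++--, p(0)=1, p(<0)=0).
DP table for k = 0..132: p(0)=1, p(1)=1, p(2)=2, p(3)=3, p(4)=5, p(5)=7, p(6)=11, p(7)=15, p(8)=22, p(9)=30, p(10)=42, p(11)=56, p(12)=77, p(13)=101, p(14)=135, p(15)=176, p(16)=231, p(17)=297, p(18)=385, p(19)=490, p(20)=627, p(21)=792, p(22)=1002, p(23)=1255, p(24)=1575, p(25)=1958, p(26)=2436, p(27)=3010, p(28)=3718, p(29)=4565, p(30)=5604, p(31)=6842, p(32)=8349, p(33)=10143, p(34)=12310, p(35)=14883, p(36)=17977, p(37)=21637, p(38)=26015, p(39)=31185, p(40)=37338, p(41)=44583, p(42)=53174, p(43)=63261, p(44)=75175, p(45)=89134, p(46)=105558, p(47)=124754, p(48)=147273, p(49)=173525, p(50)=204226, p(51)=239943, p(52)=281589, p(53)=329931, p(54)=386155, p(55)=451276, p(56)=526823, p(57)=614154, p(58)=715220, p(59)=831820, p(60)=966467, p(61)=1121505, p(62)=1300156, p(63)=1505499, p(64)=1741630, p(65)=2012558, p(66)=2323520, p(67)=2679689, p(68)=3087735, p(69)=3554345, p(70)=4087968, p(71)=4697205, p(72)=5392783, p(73)=6185689, p(74)=7089500, p(75)=8118264, p(76)=9289091, p(77)=10619863, p(78)=12132164, p(79)=13848650, p(80)=15796476, p(81)=18004327, p(82)=20506255, p(83)=23338469, p(84)=26543660, p(85)=30167357, p(86)=34262962, p(87)=38887673, p(88)=44108109, p(89)=49995925, p(90)=56634173, p(91)=64112359, p(92)=72533807, p(93)=82010177, p(94)=92669720, p(95)=104651419, p(96)=118114304, p(97)=133230930, p(98)=150198136, p(99)=169229875, p(100)=190569292, p(101)=214481126, p(102)=241265379, p(103)=271248950, p(104)=304801365, p(105)=342325709, p(106)=384276336, p(107)=431149389, p(108)=483502844, p(109)=541946240, p(110)=607163746, p(111)=679903203, p(112)=761002156, p(113)=851376628, p(114)=952050665, p(115)=1064144451, p(116)=1188908248, p(117)=1327710076, p(118)=1482074143, p(119)=1653668665, p(120)=1844349560, p(121)=2056148051, p(122)=2291320912, p(123)=2552338241, p(124)=2841940500, p(125)=3163127352, p(126)=3519222692, p(127)=3913864295, p(128)=4351078600, p(129)=4835271870, p(130)=5371315400, p(131)=5964539504, p(132)=6620830889.
Final step: p(133) = p(132) + p(131) - p(128) - p(126) + p(121) + p(118) - p(111) - p(107) + p(98) + p(93) - p(82) - p(76) + p(63) + p(56) - p(41) - p(33) + p(16) + p(7)
= 6620830889 + 5964539504 - 4351078600 - 3519222692 + 2056148051 + 1482074143 - 679903203 - 431149389 + 150198136 + 82010177 - 20506255 - 9289091 + 1505499 + 526823 - 44583 - 10143 + 231 + 15
= 7346629512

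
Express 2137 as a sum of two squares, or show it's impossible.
29² + 36² (a=29, b=36)

Factorization: 2137 = 2137
By Fermat: n is sum of two squares iff every prime p ≡ 3 (mod 4) appears to even power.
All primes ≡ 3 (mod 4) appear to even power.
Search a = 0, 1, 2, … for 2137 - a² a perfect square: first hit at a = 29: 2137 - 841 = 1296 = 36².
2137 = 29² + 36² = 841 + 1296 ✓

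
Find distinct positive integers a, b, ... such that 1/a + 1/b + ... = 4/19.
1/5 + 1/95

Greedy algorithm:
4/19: ceiling(19/4) = 5, use 1/5
1/95: ceiling(95/1) = 95, use 1/95
Result: 4/19 = 1/5 + 1/95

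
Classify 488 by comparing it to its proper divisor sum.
deficient

Proper divisors of 488: sum = 1 + 2 + 4 + 8 + 61 + 122 + 244 = 442
Since 442 < 488, 488 is deficient.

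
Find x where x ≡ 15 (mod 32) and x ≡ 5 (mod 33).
335

Using Chinese Remainder Theorem:
M = 32 × 33 = 1056
M1 = 33, M2 = 32
y1 = 33^(-1) mod 32 = 1
y2 = 32^(-1) mod 33 = 32
x = (15×33×1 + 5×32×32) mod 1056 = 335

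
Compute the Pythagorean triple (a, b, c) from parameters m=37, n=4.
(1353, 296, 1385)

Euclid's formula: a = m² - n², b = 2mn, c = m² + n²
m = 37, n = 4
a = 37² - 4² = 1369 - 16 = 1353
b = 2 × 37 × 4 = 296
c = 37² + 4² = 1369 + 16 = 1385
Verification: 1353² + 296² = 1830609 + 87616 = 1918225 = 1385² ✓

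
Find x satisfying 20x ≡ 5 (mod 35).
x ≡ 2 (mod 7)

gcd(20, 35) = 5, which divides 5, so solutions exist.
Divide through by 5: 4x ≡ 1 (mod 7).
Find 4^(-1) mod 7 by the extended Euclidean algorithm:
7 = 1 × 4 + 3  ⟹  3 = (1)·7 + (-1)·4
4 = 1 × 3 + 1  ⟹  1 = (-1)·7 + (2)·4
So (2)·4 ≡ 1 (mod 7), i.e. 4^(-1) ≡ 2 (mod 7).
x ≡ 2 × 1 = 2 ≡ 2 (mod 7).
Check: 20 × 2 = 40 ≡ 5 (mod 35).
x ≡ 2 (mod 7), giving 5 solutions mod 35.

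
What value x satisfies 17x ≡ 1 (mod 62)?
11

gcd(17, 62) = 1, so the inverse exists.
Extended Euclidean algorithm on (62, 17):
62 = 3 × 17 + 11  ⟹  11 = (1)·62 + (-3)·17
17 = 1 × 11 + 6  ⟹  6 = (-1)·62 + (4)·17
11 = 1 × 6 + 5  ⟹  5 = (2)·62 + (-7)·17
6 = 1 × 5 + 1  ⟹  1 = (-3)·62 + (11)·17
So (11)·17 ≡ 1 (mod 62), i.e. 17^(-1) ≡ 11 (mod 62).
Check: 17 × 11 = 187 ≡ 1 (mod 62)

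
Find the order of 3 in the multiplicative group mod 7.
6

7 is prime, so ord(3) divides φ(7) = 6.
Divisors of 6: 1, 2, 3, 6.
Repeated squaring: 3^1 ≡ 3, 3^2 ≡ 2, 3^4 ≡ 4 (mod 7).
Test 3^d mod 7 for each divisor d in increasing order:
3^1 ≡ 3
3^2 ≡ 2
3^3 = 3^2·3^1 ≡ 6
3^6 = 3^4·3^2 ≡ 1  ← first divisor giving 1
The order is 6.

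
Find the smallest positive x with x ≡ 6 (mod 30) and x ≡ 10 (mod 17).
486

Using Chinese Remainder Theorem:
M = 30 × 17 = 510
M1 = 17, M2 = 30
y1 = 17^(-1) mod 30 = 23
y2 = 30^(-1) mod 17 = 4
x = (6×17×23 + 10×30×4) mod 510 = 486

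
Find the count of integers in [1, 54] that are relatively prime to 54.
18

54 = 2 × 3^3
φ(n) = n × ∏(1 - 1/p) for each prime p dividing n
φ(54) = 54 × (1 - 1/2) × (1 - 1/3) = 18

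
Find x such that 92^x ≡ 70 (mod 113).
55

Baby-step giant-step with step n = ⌈√113⌉ = 11.
Baby steps 92^j mod 113 (j:value) for j=0..10: 0:1, 1:92, 2:102, 3:5, 4:8, 5:58, 6:25, 7:40, 8:64, 9:12, 10:87.
Giant-step multiplier: 92^(-11) ≡ 92^(112-11) = 92^101 ≡ 107 (mod 113).
Giant steps γ_i = 70·107^i mod 113: γ_0=70, γ_1=32, γ_2=34, γ_3=22, γ_4=94, γ_5=1 (in table at j=0).
x = i·n + j = 5·11 + 0 = 55.
Check: 92^55 ≡ 70 (mod 113).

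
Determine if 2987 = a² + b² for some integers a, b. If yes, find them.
Not possible

Factorization: 2987 = 29 × 103
By Fermat: n is sum of two squares iff every prime p ≡ 3 (mod 4) appears to even power.
Prime(s) ≡ 3 (mod 4) with odd exponent: [(103, 1)]
Therefore 2987 cannot be expressed as a² + b².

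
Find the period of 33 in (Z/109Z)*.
4

109 is prime, so ord(33) divides φ(109) = 108.
Divisors of 108: 1, 2, 3, 4, 6, 9, 12, 18, 27, 36, 54, 108.
Repeated squaring: 33^1 ≡ 33, 33^2 ≡ 108, 33^4 ≡ 1, 33^8 ≡ 1, 33^16 ≡ 1, 33^32 ≡ 1, 33^64 ≡ 1 (mod 109).
Test 33^d mod 109 for each divisor d in increasing order:
33^1 ≡ 33
33^2 ≡ 108
33^3 = 33^2·33^1 ≡ 76
33^4 ≡ 1  ← first divisor giving 1
The order is 4.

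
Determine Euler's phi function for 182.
72

182 = 2 × 7 × 13
φ(n) = n × ∏(1 - 1/p) for each prime p dividing n
φ(182) = 182 × (1 - 1/2) × (1 - 1/7) × (1 - 1/13) = 72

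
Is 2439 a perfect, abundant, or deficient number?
deficient

Proper divisors of 2439: sum = 1 + 3 + 9 + 271 + 813 = 1097
Since 1097 < 2439, 2439 is deficient.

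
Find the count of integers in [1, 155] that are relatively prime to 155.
120

155 = 5 × 31
φ(n) = n × ∏(1 - 1/p) for each prime p dividing n
φ(155) = 155 × (1 - 1/5) × (1 - 1/31) = 120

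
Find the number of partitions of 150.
40853235313

p(n) counts ways to write n as a sum of positive integers (order ignored).
Euler's pentagonal recurrence: p(k) = p(k-1) + p(k-2) - p(k-5) - p(k-7) + p(k-12) + p(k-15) - ... (offsets j(3j∓1)/2, signs ++--, p(0)=1, p(<0)=0).
DP table for k = 0..149: p(0)=1, p(1)=1, p(2)=2, p(3)=3, p(4)=5, p(5)=7, p(6)=11, p(7)=15, p(8)=22, p(9)=30, p(10)=42, p(11)=56, p(12)=77, p(13)=101, p(14)=135, p(15)=176, p(16)=231, p(17)=297, p(18)=385, p(19)=490, p(20)=627, p(21)=792, p(22)=1002, p(23)=1255, p(24)=1575, p(25)=1958, p(26)=2436, p(27)=3010, p(28)=3718, p(29)=4565, p(30)=5604, p(31)=6842, p(32)=8349, p(33)=10143, p(34)=12310, p(35)=14883, p(36)=17977, p(37)=21637, p(38)=26015, p(39)=31185, p(40)=37338, p(41)=44583, p(42)=53174, p(43)=63261, p(44)=75175, p(45)=89134, p(46)=105558, p(47)=124754, p(48)=147273, p(49)=173525, p(50)=204226, p(51)=239943, p(52)=281589, p(53)=329931, p(54)=386155, p(55)=451276, p(56)=526823, p(57)=614154, p(58)=715220, p(59)=831820, p(60)=966467, p(61)=1121505, p(62)=1300156, p(63)=1505499, p(64)=1741630, p(65)=2012558, p(66)=2323520, p(67)=2679689, p(68)=3087735, p(69)=3554345, p(70)=4087968, p(71)=4697205, p(72)=5392783, p(73)=6185689, p(74)=7089500, p(75)=8118264, p(76)=9289091, p(77)=10619863, p(78)=12132164, p(79)=13848650, p(80)=15796476, p(81)=18004327, p(82)=20506255, p(83)=23338469, p(84)=26543660, p(85)=30167357, p(86)=34262962, p(87)=38887673, p(88)=44108109, p(89)=49995925, p(90)=56634173, p(91)=64112359, p(92)=72533807, p(93)=82010177, p(94)=92669720, p(95)=104651419, p(96)=118114304, p(97)=133230930, p(98)=150198136, p(99)=169229875, p(100)=190569292, p(101)=214481126, p(102)=241265379, p(103)=271248950, p(104)=304801365, p(105)=342325709, p(106)=384276336, p(107)=431149389, p(108)=483502844, p(109)=541946240, p(110)=607163746, p(111)=679903203, p(112)=761002156, p(113)=851376628, p(114)=952050665, p(115)=1064144451, p(116)=1188908248, p(117)=1327710076, p(118)=1482074143, p(119)=1653668665, p(120)=1844349560, p(121)=2056148051, p(122)=2291320912, p(123)=2552338241, p(124)=2841940500, p(125)=3163127352, p(126)=3519222692, p(127)=3913864295, p(128)=4351078600, p(129)=4835271870, p(130)=5371315400, p(131)=5964539504, p(132)=6620830889, p(133)=7346629512, p(134)=8149040695, p(135)=9035836076, p(136)=10015581680, p(137)=11097645016, p(138)=12292341831, p(139)=13610949895, p(140)=15065878135, p(141)=16670689208, p(142)=18440293320, p(143)=20390982757, p(144)=22540654445, p(145)=24908858009, p(146)=27517052599, p(147)=30388671978, p(148)=33549419497, p(149)=37027355200.
Final step: p(150) = p(149) + p(148) - p(145) - p(143) + p(138) + p(135) - p(128) - p(124) + p(115) + p(110) - p(99) - p(93) + p(80) + p(73) - p(58) - p(50) + p(33) + p(24) - p(5)
= 37027355200 + 33549419497 - 24908858009 - 20390982757 + 12292341831 + 9035836076 - 4351078600 - 2841940500 + 1064144451 + 607163746 - 169229875 - 82010177 + 15796476 + 6185689 - 715220 - 204226 + 10143 + 1575 - 7
= 40853235313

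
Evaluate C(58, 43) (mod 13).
8

Using Lucas' theorem:
Write n=58 and k=43 in base 13:
n in base 13: [4, 6]
k in base 13: [3, 4]
C(58,43) mod 13 = ∏ C(n_i, k_i) mod 13
Digit binomials (mod 13): C(4,3) = 4; C(6,4) = 15 ≡ 2
Product: 4 × 2 = 8 ≡ 8 (mod 13)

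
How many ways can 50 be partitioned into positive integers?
204226

p(n) counts ways to write n as a sum of positive integers (order ignored).
Euler's pentagonal recurrence: p(k) = p(k-1) + p(k-2) - p(k-5) - p(k-7) + p(k-12) + p(k-15) - ... (offsets j(3j∓1)/2, signs ++--, p(0)=1, p(<0)=0).
DP table for k = 0..49: p(0)=1, p(1)=1, p(2)=2, p(3)=3, p(4)=5, p(5)=7, p(6)=11, p(7)=15, p(8)=22, p(9)=30, p(10)=42, p(11)=56, p(12)=77, p(13)=101, p(14)=135, p(15)=176, p(16)=231, p(17)=297, p(18)=385, p(19)=490, p(20)=627, p(21)=792, p(22)=1002, p(23)=1255, p(24)=1575, p(25)=1958, p(26)=2436, p(27)=3010, p(28)=3718, p(29)=4565, p(30)=5604, p(31)=6842, p(32)=8349, p(33)=10143, p(34)=12310, p(35)=14883, p(36)=17977, p(37)=21637, p(38)=26015, p(39)=31185, p(40)=37338, p(41)=44583, p(42)=53174, p(43)=63261, p(44)=75175, p(45)=89134, p(46)=105558, p(47)=124754, p(48)=147273, p(49)=173525.
Final step: p(50) = p(49) + p(48) - p(45) - p(43) + p(38) + p(35) - p(28) - p(24) + p(15) + p(10)
= 173525 + 147273 - 89134 - 63261 + 26015 + 14883 - 3718 - 1575 + 176 + 42
= 204226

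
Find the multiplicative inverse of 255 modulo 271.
254

gcd(255, 271) = 1, so the inverse exists.
Extended Euclidean algorithm on (271, 255):
271 = 1 × 255 + 16  ⟹  16 = (1)·271 + (-1)·255
255 = 15 × 16 + 15  ⟹  15 = (-15)·271 + (16)·255
16 = 1 × 15 + 1  ⟹  1 = (16)·271 + (-17)·255
So (-17)·255 ≡ 1 (mod 271), i.e. 255^(-1) ≡ -17 ≡ 254 (mod 271).
Check: 255 × 254 = 64770 ≡ 1 (mod 271)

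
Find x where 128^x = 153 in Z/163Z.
37

Baby-step giant-step with step n = ⌈√163⌉ = 13.
Baby steps 128^j mod 163 (j:value) for j=0..12: 0:1, 1:128, 2:84, 3:157, 4:47, 5:148, 6:36, 7:44, 8:90, 9:110, 10:62, 11:112, 12:155.
Giant-step multiplier: 128^(-13) ≡ 128^(162-13) = 128^149 ≡ 124 (mod 163).
Giant steps γ_i = 153·124^i mod 163: γ_0=153, γ_1=64, γ_2=112 (in table at j=11).
x = i·n + j = 2·13 + 11 = 37.
Check: 128^37 ≡ 153 (mod 163).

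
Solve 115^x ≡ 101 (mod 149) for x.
99

Baby-step giant-step with step n = ⌈√149⌉ = 13.
Baby steps 115^j mod 149 (j:value) for j=0..12: 0:1, 1:115, 2:113, 3:32, 4:104, 5:40, 6:130, 7:50, 8:88, 9:137, 10:110, 11:134, 12:63.
Giant-step multiplier: 115^(-13) ≡ 115^(148-13) = 115^135 ≡ 141 (mod 149).
Giant steps γ_i = 101·141^i mod 149: γ_0=101, γ_1=86, γ_2=57, γ_3=140, γ_4=72, γ_5=20, γ_6=138, γ_7=88 (in table at j=8).
x = i·n + j = 7·13 + 8 = 99.
Check: 115^99 ≡ 101 (mod 149).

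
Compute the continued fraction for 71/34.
[2; 11, 3]

Euclidean algorithm steps:
71 = 2 × 34 + 3
34 = 11 × 3 + 1
3 = 3 × 1 + 0
Continued fraction: [2; 11, 3]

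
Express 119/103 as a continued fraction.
[1; 6, 2, 3, 2]

Euclidean algorithm steps:
119 = 1 × 103 + 16
103 = 6 × 16 + 7
16 = 2 × 7 + 2
7 = 3 × 2 + 1
2 = 2 × 1 + 0
Continued fraction: [1; 6, 2, 3, 2]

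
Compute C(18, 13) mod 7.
0

Using Lucas' theorem:
Write n=18 and k=13 in base 7:
n in base 7: [2, 4]
k in base 7: [1, 6]
C(18,13) mod 7 = ∏ C(n_i, k_i) mod 7
Digit binomials (mod 7): C(2,1) = 2; C(4,6) = 0 (k_i > n_i)
Product: 2 × 0 = 0 ≡ 0 (mod 7)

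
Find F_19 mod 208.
21

Matrix identity: Q^n = [[F_(n+1), F_n], [F_n, F_(n-1)]] with Q = [[1,1],[1,0]].
n = 19 = 10011₂. Square-and-multiply, entries mod 208:
Q^1 = [[1,1],[1,0]]
Q^2 = (Q^1)² = [[2,1],[1,1]]
Q^4 = (Q^2)² = [[5,3],[3,2]]
Q^9 = (Q^4)²·Q = [[55,34],[34,21]]
Q^19 = (Q^9)²·Q = [[109,21],[21,88]]
F_19 mod 208 = Q^19[0][1] = 21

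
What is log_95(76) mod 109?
27

Baby-step giant-step with step n = ⌈√109⌉ = 11.
Baby steps 95^j mod 109 (j:value) for j=0..10: 0:1, 1:95, 2:87, 3:90, 4:48, 5:91, 6:34, 7:69, 8:15, 9:8, 10:106.
Giant-step multiplier: 95^(-11) ≡ 95^(108-11) = 95^97 ≡ 13 (mod 109).
Giant steps γ_i = 76·13^i mod 109: γ_0=76, γ_1=7, γ_2=91 (in table at j=5).
x = i·n + j = 2·11 + 5 = 27.
Check: 95^27 ≡ 76 (mod 109).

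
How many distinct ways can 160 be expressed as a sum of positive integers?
107438159466

p(n) counts ways to write n as a sum of positive integers (order ignored).
Euler's pentagonal recurrence: p(k) = p(k-1) + p(k-2) - p(k-5) - p(k-7) + p(k-12) + p(k-15) - ... (offsets j(3j∓1)/2, signs ++--, p(0)=1, p(<0)=0).
DP table for k = 0..159: p(0)=1, p(1)=1, p(2)=2, p(3)=3, p(4)=5, p(5)=7, p(6)=11, p(7)=15, p(8)=22, p(9)=30, p(10)=42, p(11)=56, p(12)=77, p(13)=101, p(14)=135, p(15)=176, p(16)=231, p(17)=297, p(18)=385, p(19)=490, p(20)=627, p(21)=792, p(22)=1002, p(23)=1255, p(24)=1575, p(25)=1958, p(26)=2436, p(27)=3010, p(28)=3718, p(29)=4565, p(30)=5604, p(31)=6842, p(32)=8349, p(33)=10143, p(34)=12310, p(35)=14883, p(36)=17977, p(37)=21637, p(38)=26015, p(39)=31185, p(40)=37338, p(41)=44583, p(42)=53174, p(43)=63261, p(44)=75175, p(45)=89134, p(46)=105558, p(47)=124754, p(48)=147273, p(49)=173525, p(50)=204226, p(51)=239943, p(52)=281589, p(53)=329931, p(54)=386155, p(55)=451276, p(56)=526823, p(57)=614154, p(58)=715220, p(59)=831820, p(60)=966467, p(61)=1121505, p(62)=1300156, p(63)=1505499, p(64)=1741630, p(65)=2012558, p(66)=2323520, p(67)=2679689, p(68)=3087735, p(69)=3554345, p(70)=4087968, p(71)=4697205, p(72)=5392783, p(73)=6185689, p(74)=7089500, p(75)=8118264, p(76)=9289091, p(77)=10619863, p(78)=12132164, p(79)=13848650, p(80)=15796476, p(81)=18004327, p(82)=20506255, p(83)=23338469, p(84)=26543660, p(85)=30167357, p(86)=34262962, p(87)=38887673, p(88)=44108109, p(89)=49995925, p(90)=56634173, p(91)=64112359, p(92)=72533807, p(93)=82010177, p(94)=92669720, p(95)=104651419, p(96)=118114304, p(97)=133230930, p(98)=150198136, p(99)=169229875, p(100)=190569292, p(101)=214481126, p(102)=241265379, p(103)=271248950, p(104)=304801365, p(105)=342325709, p(106)=384276336, p(107)=431149389, p(108)=483502844, p(109)=541946240, p(110)=607163746, p(111)=679903203, p(112)=761002156, p(113)=851376628, p(114)=952050665, p(115)=1064144451, p(116)=1188908248, p(117)=1327710076, p(118)=1482074143, p(119)=1653668665, p(120)=1844349560, p(121)=2056148051, p(122)=2291320912, p(123)=2552338241, p(124)=2841940500, p(125)=3163127352, p(126)=3519222692, p(127)=3913864295, p(128)=4351078600, p(129)=4835271870, p(130)=5371315400, p(131)=5964539504, p(132)=6620830889, p(133)=7346629512, p(134)=8149040695, p(135)=9035836076, p(136)=10015581680, p(137)=11097645016, p(138)=12292341831, p(139)=13610949895, p(140)=15065878135, p(141)=16670689208, p(142)=18440293320, p(143)=20390982757, p(144)=22540654445, p(145)=24908858009, p(146)=27517052599, p(147)=30388671978, p(148)=33549419497, p(149)=37027355200, p(150)=40853235313, p(151)=45060624582, p(152)=49686288421, p(153)=54770336324, p(154)=60356673280, p(155)=66493182097, p(156)=73232243759, p(157)=80630964769, p(158)=88751778802, p(159)=97662728555.
Final step: p(160) = p(159) + p(158) - p(155) - p(153) + p(148) + p(145) - p(138) - p(134) + p(125) + p(120) - p(109) - p(103) + p(90) + p(83) - p(68) - p(60) + p(43) + p(34) - p(15) - p(5)
= 97662728555 + 88751778802 - 66493182097 - 54770336324 + 33549419497 + 24908858009 - 12292341831 - 8149040695 + 3163127352 + 1844349560 - 541946240 - 271248950 + 56634173 + 23338469 - 3087735 - 966467 + 63261 + 12310 - 176 - 7
= 107438159466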